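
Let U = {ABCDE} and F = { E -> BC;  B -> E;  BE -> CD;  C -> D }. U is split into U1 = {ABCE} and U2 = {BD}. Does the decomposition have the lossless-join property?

Common attributes: U1 ∩ U2 = {B}.
Closure of {B}: B → E applies, adding E; BE → CD applies, adding CD. So (B)⁺ = {BCDE}.
This closure contains every attribute of U2, so U1 ∩ U2 → U2. The join is lossless.

Yes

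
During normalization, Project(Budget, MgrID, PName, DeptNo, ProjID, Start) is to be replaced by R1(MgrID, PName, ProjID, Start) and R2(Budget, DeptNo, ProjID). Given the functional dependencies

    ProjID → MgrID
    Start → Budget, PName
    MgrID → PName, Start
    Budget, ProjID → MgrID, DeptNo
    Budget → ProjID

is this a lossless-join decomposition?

Common attributes: R1 ∩ R2 = {ProjID}.
Closure of {ProjID}: ProjID → MgrID applies, adding MgrID; MgrID → PName, Start applies, adding PName, Start; Start → Budget, PName applies, adding Budget; Budget, ProjID → MgrID, DeptNo applies, adding DeptNo. So (ProjID)⁺ = {Budget, MgrID, PName, DeptNo, ProjID, Start}.
This closure contains every attribute of R1, so R1 ∩ R2 → R1. The join is lossless.

Yes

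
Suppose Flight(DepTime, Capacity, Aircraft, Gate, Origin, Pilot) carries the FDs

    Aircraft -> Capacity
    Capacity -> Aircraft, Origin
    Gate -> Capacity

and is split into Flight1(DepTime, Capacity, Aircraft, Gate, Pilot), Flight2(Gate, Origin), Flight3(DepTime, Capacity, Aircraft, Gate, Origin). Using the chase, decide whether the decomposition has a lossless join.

Chase test. Columns are DepTime, Capacity, Aircraft, Gate, Origin, Pilot; row i has aⱼ where attribute j ∈ Flighti, else bᵢⱼ.
Initial tableau (one row per fragment):
  row 1: a1 a2 a3 a4 b15 a6
  row 2: b21 b22 b23 a4 a5 b26
  row 3: a1 a2 a3 a4 a5 b36
Rows 1 and 3 agree on Capacity; apply Capacity→Aircraft, Origin and equate their Aircraft, Origin entries.
Rows 1 and 2 agree on Gate; apply Gate→Capacity and equate their Capacity entries.
Rows 1 and 2 agree on Capacity; apply Capacity→Aircraft, Origin and equate their Aircraft, Origin entries.
Row 1 is now all distinguished symbols — the join is lossless.

Yes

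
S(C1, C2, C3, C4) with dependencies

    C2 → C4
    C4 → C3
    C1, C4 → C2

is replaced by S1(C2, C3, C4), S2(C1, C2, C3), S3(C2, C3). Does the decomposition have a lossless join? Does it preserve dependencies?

Lossless test (chase): Rows 1 and 2 agree on C2; apply C2→C4 and equate their C4 entries. Rows 1 and 3 agree on C2; apply C2→C4 and equate their C4 entries. Row 2 is now all distinguished symbols — the join is lossless.
Dependency preservation: the restricted closure of {C1, C4} across the fragments never reaches {C2}, so C1, C4 → C2 cannot be enforced without a join — not preserved.

lossless but not dependency-preserving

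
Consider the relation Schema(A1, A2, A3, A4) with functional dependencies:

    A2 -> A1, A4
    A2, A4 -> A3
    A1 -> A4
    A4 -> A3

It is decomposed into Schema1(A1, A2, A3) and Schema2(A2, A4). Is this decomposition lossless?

Yes

Common attributes: Schema1 ∩ Schema2 = {A2}.
Closure of {A2}: A2 → A1, A4 applies, adding A1, A4; A2, A4 → A3 applies, adding A3. So (A2)⁺ = {A1, A2, A3, A4}.
This closure contains every attribute of Schema1, so Schema1 ∩ Schema2 → Schema1. The join is lossless.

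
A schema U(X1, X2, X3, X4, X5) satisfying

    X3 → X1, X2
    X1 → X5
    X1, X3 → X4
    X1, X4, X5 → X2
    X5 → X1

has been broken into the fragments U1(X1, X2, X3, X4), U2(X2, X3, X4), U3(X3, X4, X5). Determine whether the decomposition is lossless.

Yes

Chase test. Columns are X1, X2, X3, X4, X5; row i has aⱼ where attribute j ∈ Ui, else bᵢⱼ.
Initial tableau (one row per fragment):
  row 1: a1 a2 a3 a4 b15
  row 2: b21 a2 a3 a4 b25
  row 3: b31 b32 a3 a4 a5
Rows 1 and 2 agree on X3; apply X3→X1, X2 and equate their X1, X2 entries.
Rows 1 and 3 agree on X3; apply X3→X1, X2 and equate their X1, X2 entries.
Rows 1 and 2 agree on X1; apply X1→X5 and equate their X5 entries.
Rows 1 and 3 agree on X1; apply X1→X5 and equate their X5 entries.
Row 1 is now all distinguished symbols — the join is lossless.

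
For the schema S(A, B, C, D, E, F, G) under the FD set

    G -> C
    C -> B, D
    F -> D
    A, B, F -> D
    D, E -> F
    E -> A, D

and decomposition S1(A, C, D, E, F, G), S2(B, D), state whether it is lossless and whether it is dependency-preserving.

Lossless test: (D)⁺ = {D}, which is a superkey of neither fragment — lossy.
Dependency preservation: the restricted closure of {C} across the fragments never reaches {B, D}, so C → B, D cannot be enforced without a join — not preserved.

lossy and not dependency-preserving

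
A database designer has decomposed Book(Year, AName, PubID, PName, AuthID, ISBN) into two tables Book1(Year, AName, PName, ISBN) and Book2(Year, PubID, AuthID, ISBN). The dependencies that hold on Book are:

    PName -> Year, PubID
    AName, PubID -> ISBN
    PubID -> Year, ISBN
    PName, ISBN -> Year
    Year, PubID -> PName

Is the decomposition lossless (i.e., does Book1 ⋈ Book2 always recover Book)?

Common attributes: Book1 ∩ Book2 = {Year, ISBN}.
No dependency enlarges {Year, ISBN}, so (Year, ISBN)⁺ = {Year, ISBN}.
The closure contains neither all of Book1 = {Year, AName, PName, ISBN} nor all of Book2 = {Year, PubID, AuthID, ISBN}, so the common attributes are not a superkey of either fragment. The join is lossy.

No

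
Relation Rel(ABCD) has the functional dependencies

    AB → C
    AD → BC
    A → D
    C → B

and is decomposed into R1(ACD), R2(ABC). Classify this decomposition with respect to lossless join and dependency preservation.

lossless and dependency-preserving

Lossless test: (AC)⁺ = {ABCD}, which contains all of one fragment — lossless.
Dependency preservation: AD → BC is not contained in any single fragment, but the restricted closure of its left-hand side across the fragments still reaches the right-hand side; the remaining FDs each lie inside some fragment. All dependencies are preserved.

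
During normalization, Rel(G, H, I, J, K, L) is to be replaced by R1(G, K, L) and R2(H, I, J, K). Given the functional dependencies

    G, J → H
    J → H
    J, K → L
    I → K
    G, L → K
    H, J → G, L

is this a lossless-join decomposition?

No

Common attributes: R1 ∩ R2 = {K}.
No dependency enlarges {K}, so (K)⁺ = {K}.
The closure contains neither all of R1 = {G, K, L} nor all of R2 = {H, I, J, K}, so the common attributes are not a superkey of either fragment. The join is lossy.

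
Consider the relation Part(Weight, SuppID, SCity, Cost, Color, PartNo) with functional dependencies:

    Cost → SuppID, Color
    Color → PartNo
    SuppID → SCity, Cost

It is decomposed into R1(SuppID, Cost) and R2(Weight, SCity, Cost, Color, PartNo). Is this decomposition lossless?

Yes

Common attributes: R1 ∩ R2 = {Cost}.
Closure of {Cost}: Cost → SuppID, Color applies, adding SuppID, Color; Color → PartNo applies, adding PartNo; SuppID → SCity, Cost applies, adding SCity. So (Cost)⁺ = {SuppID, SCity, Cost, Color, PartNo}.
This closure contains every attribute of R1, so R1 ∩ R2 → R1. The join is lossless.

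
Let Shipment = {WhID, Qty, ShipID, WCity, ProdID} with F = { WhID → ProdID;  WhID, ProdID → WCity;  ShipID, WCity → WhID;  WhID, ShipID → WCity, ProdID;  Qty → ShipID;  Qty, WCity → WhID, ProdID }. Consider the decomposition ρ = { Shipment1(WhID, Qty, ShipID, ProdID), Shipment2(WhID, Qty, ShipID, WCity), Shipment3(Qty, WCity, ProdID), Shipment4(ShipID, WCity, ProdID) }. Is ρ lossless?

Chase test. Columns are WhID, Qty, ShipID, WCity, ProdID; row i has aⱼ where attribute j ∈ Shipmenti, else bᵢⱼ.
Initial tableau (one row per fragment):
  row 1: a1 a2 a3 b14 a5
  row 2: a1 a2 a3 a4 b25
  row 3: b31 a2 b33 a4 a5
  row 4: b41 b42 a3 a4 a5
Rows 1 and 2 agree on WhID; apply WhID→ProdID and equate their ProdID entries.
Rows 1 and 2 agree on WhID, ProdID; apply WhID, ProdID→WCity and equate their WCity entries.
Rows 1 and 4 agree on ShipID, WCity; apply ShipID, WCity→WhID and equate their WhID entries.
Rows 1 and 3 agree on Qty; apply Qty→ShipID and equate their ShipID entries.
Rows 1 and 3 agree on Qty, WCity; apply Qty, WCity→WhID, ProdID and equate their WhID, ProdID entries.
Row 1 is now all distinguished symbols — the join is lossless.

Yes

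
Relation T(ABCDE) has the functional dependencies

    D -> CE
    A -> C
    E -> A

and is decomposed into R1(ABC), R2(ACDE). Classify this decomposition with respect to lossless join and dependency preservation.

Lossless test: (AC)⁺ = {AC}, which is a superkey of neither fragment — lossy.
Dependency preservation: every FD's attributes lie within a single fragment, so each can be enforced locally — preserved.

lossy but dependency-preserving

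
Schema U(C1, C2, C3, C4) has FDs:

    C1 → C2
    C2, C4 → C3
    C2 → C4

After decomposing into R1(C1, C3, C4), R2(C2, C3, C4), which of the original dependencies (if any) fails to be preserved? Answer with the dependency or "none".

Check C1 → C2: no single fragment contains all of {C1, C2}, and the restricted closure of {C1} across the fragments never reaches {C2}.
C2, C4 → C3 is preserved.
C2 → C4 is preserved.

C1 → C2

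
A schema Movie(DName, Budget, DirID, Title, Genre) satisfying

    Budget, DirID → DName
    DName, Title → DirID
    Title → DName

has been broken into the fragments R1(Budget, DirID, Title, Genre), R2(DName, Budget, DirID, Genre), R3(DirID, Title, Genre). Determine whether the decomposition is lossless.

Chase test. Columns are DName, Budget, DirID, Title, Genre; row i has aⱼ where attribute j ∈ Ri, else bᵢⱼ.
Initial tableau (one row per fragment):
  row 1: b11 a2 a3 a4 a5
  row 2: a1 a2 a3 b24 a5
  row 3: b31 b32 a3 a4 a5
Rows 1 and 2 agree on Budget, DirID; apply Budget, DirID→DName and equate their DName entries.
Rows 1 and 3 agree on Title; apply Title→DName and equate their DName entries.
Row 1 is now all distinguished symbols — the join is lossless.

Yes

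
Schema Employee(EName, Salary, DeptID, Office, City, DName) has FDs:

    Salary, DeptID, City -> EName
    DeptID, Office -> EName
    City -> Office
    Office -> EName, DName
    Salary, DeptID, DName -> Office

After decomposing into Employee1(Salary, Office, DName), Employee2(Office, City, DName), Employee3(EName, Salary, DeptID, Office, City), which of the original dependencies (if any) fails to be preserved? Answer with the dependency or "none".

Salary, DeptID, DName -> Office

Check Salary, DeptID, DName → Office: no single fragment contains all of {Salary, DeptID, Office, DName}, and the restricted closure of {Salary, DeptID, DName} across the fragments never reaches {Office}.
Salary, DeptID, City → EName is preserved.
DeptID, Office → EName is preserved.
City → Office is preserved.
Office → EName, DName is preserved.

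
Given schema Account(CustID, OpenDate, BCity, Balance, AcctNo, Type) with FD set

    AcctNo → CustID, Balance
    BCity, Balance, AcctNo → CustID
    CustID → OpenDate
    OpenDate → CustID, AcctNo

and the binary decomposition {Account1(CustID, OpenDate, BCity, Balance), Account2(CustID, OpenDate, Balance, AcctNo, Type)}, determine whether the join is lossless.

Common attributes: Account1 ∩ Account2 = {CustID, OpenDate, Balance}.
Closure of {CustID, OpenDate, Balance}: OpenDate → CustID, AcctNo applies, adding AcctNo. So (CustID, OpenDate, Balance)⁺ = {CustID, OpenDate, Balance, AcctNo}.
The closure contains neither all of Account1 = {CustID, OpenDate, BCity, Balance} nor all of Account2 = {CustID, OpenDate, Balance, AcctNo, Type}, so the common attributes are not a superkey of either fragment. The join is lossy.

No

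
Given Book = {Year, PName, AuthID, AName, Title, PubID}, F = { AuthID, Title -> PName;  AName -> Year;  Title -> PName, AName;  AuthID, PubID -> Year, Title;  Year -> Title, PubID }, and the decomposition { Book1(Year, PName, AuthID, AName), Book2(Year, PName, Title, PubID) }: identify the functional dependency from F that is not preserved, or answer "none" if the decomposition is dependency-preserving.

Check AuthID, PubID → Year, Title: no single fragment contains all of {Year, AuthID, Title, PubID}, and the restricted closure of {AuthID, PubID} across the fragments never reaches {Year, Title}.
AuthID, Title → PName is preserved.
AName → Year is preserved.
Title → PName, AName is preserved.
Year → Title, PubID is preserved.

AuthID, PubID -> Year, Title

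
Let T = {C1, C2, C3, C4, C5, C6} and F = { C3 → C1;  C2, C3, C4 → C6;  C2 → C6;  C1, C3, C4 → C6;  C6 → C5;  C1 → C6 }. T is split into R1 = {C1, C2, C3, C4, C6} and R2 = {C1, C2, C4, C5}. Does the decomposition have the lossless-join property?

Common attributes: R1 ∩ R2 = {C1, C2, C4}.
Closure of {C1, C2, C4}: C2 → C6 applies, adding C6; C6 → C5 applies, adding C5. So (C1, C2, C4)⁺ = {C1, C2, C4, C5, C6}.
This closure contains every attribute of R2, so R1 ∩ R2 → R2. The join is lossless.

Yes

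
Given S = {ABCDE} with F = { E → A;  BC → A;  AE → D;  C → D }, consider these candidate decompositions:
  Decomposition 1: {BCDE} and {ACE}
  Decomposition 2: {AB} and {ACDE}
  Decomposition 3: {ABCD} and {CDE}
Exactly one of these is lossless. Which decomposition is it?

Decomposition 1: common = {CE}, closure = {ACDE} → lossless.
Decomposition 2: common = {A}, closure = {A} → lossy.
Decomposition 3: common = {CD}, closure = {CD} → lossy.

Decomposition 1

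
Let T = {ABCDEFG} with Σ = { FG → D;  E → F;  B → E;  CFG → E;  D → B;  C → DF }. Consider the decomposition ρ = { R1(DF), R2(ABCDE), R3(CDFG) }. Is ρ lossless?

Chase test. Columns are ABCDEFG; row i has aⱼ where attribute j ∈ Ri, else bᵢⱼ.
Initial tableau (one row per fragment):
  row 1: b11 b12 b13 a4 b15 a6 b17
  row 2: a1 a2 a3 a4 a5 b26 b27
  row 3: b31 b32 a3 a4 b35 a6 a7
Rows 1 and 2 agree on D; apply D→B and equate their B entries.
Rows 1 and 3 agree on D; apply D→B and equate their B entries.
Rows 2 and 3 agree on C; apply C→DF and equate their DF entries.
Rows 1 and 2 agree on B; apply B→E and equate their E entries.
Rows 1 and 3 agree on B; apply B→E and equate their E entries.
No row becomes fully distinguished — the join is lossy.

No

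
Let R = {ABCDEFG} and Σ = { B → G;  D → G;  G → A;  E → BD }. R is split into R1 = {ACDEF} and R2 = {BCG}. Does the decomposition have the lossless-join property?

No

Common attributes: R1 ∩ R2 = {C}.
No dependency enlarges {C}, so (C)⁺ = {C}.
The closure contains neither all of R1 = {ACDEF} nor all of R2 = {BCG}, so the common attributes are not a superkey of either fragment. The join is lossy.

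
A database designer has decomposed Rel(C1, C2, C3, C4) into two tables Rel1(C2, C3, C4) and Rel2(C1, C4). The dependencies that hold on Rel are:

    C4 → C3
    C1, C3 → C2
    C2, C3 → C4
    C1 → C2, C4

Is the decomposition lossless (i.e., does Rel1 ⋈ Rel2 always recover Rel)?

No

Common attributes: Rel1 ∩ Rel2 = {C4}.
Closure of {C4}: C4 → C3 applies, adding C3. So (C4)⁺ = {C3, C4}.
The closure contains neither all of Rel1 = {C2, C3, C4} nor all of Rel2 = {C1, C4}, so the common attributes are not a superkey of either fragment. The join is lossy.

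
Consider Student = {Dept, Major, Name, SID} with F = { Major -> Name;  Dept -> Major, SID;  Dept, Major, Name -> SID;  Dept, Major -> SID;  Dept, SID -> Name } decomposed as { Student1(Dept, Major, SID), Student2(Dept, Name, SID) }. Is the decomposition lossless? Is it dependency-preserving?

Lossless test: (Dept, SID)⁺ = {Dept, Major, Name, SID}, which contains all of one fragment — lossless.
Dependency preservation: the restricted closure of {Major} across the fragments never reaches {Name}, so Major → Name cannot be enforced without a join — not preserved.

lossless but not dependency-preserving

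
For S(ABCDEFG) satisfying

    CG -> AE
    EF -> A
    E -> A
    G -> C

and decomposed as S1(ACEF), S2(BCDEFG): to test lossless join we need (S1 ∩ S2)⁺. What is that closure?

S1 ∩ S2 = {CEF}.
EF → A applies, adding A
Closure: {ACEF}.

ACEF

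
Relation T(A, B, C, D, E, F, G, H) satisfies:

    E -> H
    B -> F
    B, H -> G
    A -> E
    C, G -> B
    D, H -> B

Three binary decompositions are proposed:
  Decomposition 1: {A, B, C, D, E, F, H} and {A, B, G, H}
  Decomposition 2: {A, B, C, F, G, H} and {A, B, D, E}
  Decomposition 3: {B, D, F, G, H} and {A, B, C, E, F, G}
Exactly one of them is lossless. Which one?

Decomposition 1: common = {A, B, H}, closure = {A, B, E, F, G, H} → lossless.
Decomposition 2: common = {A, B}, closure = {A, B, E, F, G, H} → lossy.
Decomposition 3: common = {B, F, G}, closure = {B, F, G} → lossy.

Decomposition 1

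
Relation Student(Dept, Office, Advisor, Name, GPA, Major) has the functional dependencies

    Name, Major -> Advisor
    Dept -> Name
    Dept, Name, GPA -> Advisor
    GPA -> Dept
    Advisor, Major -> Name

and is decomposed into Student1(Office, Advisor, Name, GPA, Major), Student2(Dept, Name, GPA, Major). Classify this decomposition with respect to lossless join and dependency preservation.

Lossless test: (Name, GPA, Major)⁺ = {Dept, Advisor, Name, GPA, Major}, which contains all of one fragment — lossless.
Dependency preservation: Dept, Name, GPA → Advisor is not contained in any single fragment, but the restricted closure of its left-hand side across the fragments still reaches the right-hand side; the remaining FDs each lie inside some fragment. All dependencies are preserved.

lossless and dependency-preserving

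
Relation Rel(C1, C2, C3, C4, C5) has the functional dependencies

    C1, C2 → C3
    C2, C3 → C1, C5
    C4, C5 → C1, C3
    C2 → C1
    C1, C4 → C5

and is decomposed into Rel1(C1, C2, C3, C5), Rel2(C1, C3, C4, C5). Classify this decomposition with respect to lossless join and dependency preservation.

Lossless test: (C1, C3, C5)⁺ = {C1, C3, C5}, which is a superkey of neither fragment — lossy.
Dependency preservation: every FD's attributes lie within a single fragment, so each can be enforced locally — preserved.

lossy but dependency-preserving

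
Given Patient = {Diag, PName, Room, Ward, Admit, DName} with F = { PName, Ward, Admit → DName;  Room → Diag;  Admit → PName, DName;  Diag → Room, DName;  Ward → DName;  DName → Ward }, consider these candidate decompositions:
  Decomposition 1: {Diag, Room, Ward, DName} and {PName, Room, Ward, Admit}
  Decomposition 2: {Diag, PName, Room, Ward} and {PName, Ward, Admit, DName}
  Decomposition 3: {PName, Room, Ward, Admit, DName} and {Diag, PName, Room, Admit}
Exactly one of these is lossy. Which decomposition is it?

Decomposition 2

Decomposition 1: common = {Room, Ward}, closure = {Diag, Room, Ward, DName} → lossless.
Decomposition 2: common = {PName, Ward}, closure = {PName, Ward, DName} → lossy.
Decomposition 3: common = {PName, Room, Admit}, closure = {Diag, PName, Room, Ward, Admit, DName} → lossless.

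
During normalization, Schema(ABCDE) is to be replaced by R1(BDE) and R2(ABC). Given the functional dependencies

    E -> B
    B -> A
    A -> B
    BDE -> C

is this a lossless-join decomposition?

Common attributes: R1 ∩ R2 = {B}.
Closure of {B}: B → A applies, adding A. So (B)⁺ = {AB}.
The closure contains neither all of R1 = {BDE} nor all of R2 = {ABC}, so the common attributes are not a superkey of either fragment. The join is lossy.

No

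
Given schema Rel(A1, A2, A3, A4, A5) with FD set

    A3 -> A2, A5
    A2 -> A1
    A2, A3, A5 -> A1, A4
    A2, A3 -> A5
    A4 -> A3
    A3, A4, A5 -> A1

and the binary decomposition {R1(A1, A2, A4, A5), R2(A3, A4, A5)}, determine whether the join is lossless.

Yes

Common attributes: R1 ∩ R2 = {A4, A5}.
Closure of {A4, A5}: A4 → A3 applies, adding A3; A3, A4, A5 → A1 applies, adding A1; A3 → A2, A5 applies, adding A2. So (A4, A5)⁺ = {A1, A2, A3, A4, A5}.
This closure contains every attribute of R1, so R1 ∩ R2 → R1. The join is lossless.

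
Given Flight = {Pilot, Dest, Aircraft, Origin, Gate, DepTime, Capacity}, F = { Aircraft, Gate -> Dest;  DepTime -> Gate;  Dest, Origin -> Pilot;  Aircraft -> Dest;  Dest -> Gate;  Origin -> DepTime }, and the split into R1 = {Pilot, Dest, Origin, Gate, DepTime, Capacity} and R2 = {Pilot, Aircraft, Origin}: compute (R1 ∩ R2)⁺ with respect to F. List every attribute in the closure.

Pilot, Origin, Gate, DepTime

R1 ∩ R2 = {Pilot, Origin}.
Origin → DepTime applies, adding DepTime
DepTime → Gate applies, adding Gate
Closure: {Pilot, Origin, Gate, DepTime}.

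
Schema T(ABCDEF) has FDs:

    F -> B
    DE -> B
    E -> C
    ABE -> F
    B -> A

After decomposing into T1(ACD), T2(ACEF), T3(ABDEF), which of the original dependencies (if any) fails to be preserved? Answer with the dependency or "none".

F → B lies within T3.
DE → B lies within T3.
E → C lies within T2.
ABE → F lies within T3.
B → A lies within T3.
Every dependency is enforceable on the fragments, so the decomposition is dependency-preserving.

none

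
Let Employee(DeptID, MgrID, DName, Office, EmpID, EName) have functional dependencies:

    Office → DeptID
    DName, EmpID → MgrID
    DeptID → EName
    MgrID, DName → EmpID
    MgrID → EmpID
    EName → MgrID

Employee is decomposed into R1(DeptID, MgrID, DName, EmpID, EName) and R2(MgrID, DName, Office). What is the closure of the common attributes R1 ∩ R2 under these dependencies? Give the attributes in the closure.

MgrID, DName, EmpID

R1 ∩ R2 = {MgrID, DName}.
MgrID, DName → EmpID applies, adding EmpID
Closure: {MgrID, DName, EmpID}.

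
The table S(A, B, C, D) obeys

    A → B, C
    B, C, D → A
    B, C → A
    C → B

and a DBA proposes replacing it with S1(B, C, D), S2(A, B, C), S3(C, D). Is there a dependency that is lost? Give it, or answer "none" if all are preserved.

none

A → B, C lies within S2.
B, C, D → A: restricted closure across fragments reaches A.
B, C → A lies within S2.
C → B lies within S1.
Every dependency is enforceable on the fragments, so the decomposition is dependency-preserving.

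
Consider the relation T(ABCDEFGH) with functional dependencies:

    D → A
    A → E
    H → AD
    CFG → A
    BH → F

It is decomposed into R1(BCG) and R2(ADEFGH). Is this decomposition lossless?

Common attributes: R1 ∩ R2 = {G}.
No dependency enlarges {G}, so (G)⁺ = {G}.
The closure contains neither all of R1 = {BCG} nor all of R2 = {ADEFGH}, so the common attributes are not a superkey of either fragment. The join is lossy.

No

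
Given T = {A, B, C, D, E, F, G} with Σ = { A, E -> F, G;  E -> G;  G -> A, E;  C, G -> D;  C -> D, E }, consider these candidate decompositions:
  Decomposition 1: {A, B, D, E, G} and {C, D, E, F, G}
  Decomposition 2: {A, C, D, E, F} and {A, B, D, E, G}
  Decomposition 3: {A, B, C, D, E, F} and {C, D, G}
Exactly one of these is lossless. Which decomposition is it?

Decomposition 1: common = {D, E, G}, closure = {A, D, E, F, G} → lossy.
Decomposition 2: common = {A, D, E}, closure = {A, D, E, F, G} → lossy.
Decomposition 3: common = {C, D}, closure = {A, C, D, E, F, G} → lossless.

Decomposition 3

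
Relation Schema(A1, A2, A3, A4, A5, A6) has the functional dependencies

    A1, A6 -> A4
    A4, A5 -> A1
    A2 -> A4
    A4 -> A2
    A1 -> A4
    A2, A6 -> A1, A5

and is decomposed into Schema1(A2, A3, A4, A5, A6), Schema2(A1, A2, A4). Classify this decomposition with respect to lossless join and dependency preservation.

Lossless test: (A2, A4)⁺ = {A2, A4}, which is a superkey of neither fragment — lossy.
Dependency preservation: the restricted closure of {A4, A5} across the fragments never reaches {A1}, so A4, A5 → A1 cannot be enforced without a join — not preserved.

lossy and not dependency-preserving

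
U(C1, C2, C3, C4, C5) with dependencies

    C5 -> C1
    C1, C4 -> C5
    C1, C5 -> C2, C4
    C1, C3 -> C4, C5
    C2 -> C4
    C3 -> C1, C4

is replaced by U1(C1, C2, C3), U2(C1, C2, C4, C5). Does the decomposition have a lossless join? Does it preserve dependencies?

Lossless test: (C1, C2)⁺ = {C1, C2, C4, C5}, which contains all of one fragment — lossless.
Dependency preservation: C1, C3 → C4, C5; C3 → C1, C4 are not contained in any single fragment, but the restricted closure of each left-hand side across the fragments still reaches the right-hand side; the remaining FDs each lie inside some fragment. All dependencies are preserved.

lossless and dependency-preserving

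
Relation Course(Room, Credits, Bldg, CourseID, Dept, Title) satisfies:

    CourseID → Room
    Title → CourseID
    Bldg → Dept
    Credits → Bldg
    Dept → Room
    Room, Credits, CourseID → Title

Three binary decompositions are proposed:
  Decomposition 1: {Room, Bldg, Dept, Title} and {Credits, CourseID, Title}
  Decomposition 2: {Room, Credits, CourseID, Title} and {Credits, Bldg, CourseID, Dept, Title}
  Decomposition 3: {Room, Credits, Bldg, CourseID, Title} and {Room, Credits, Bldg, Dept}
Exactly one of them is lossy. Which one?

Decomposition 1: common = {Title}, closure = {Room, CourseID, Title} → lossy.
Decomposition 2: common = {Credits, CourseID, Title}, closure = {Room, Credits, Bldg, CourseID, Dept, Title} → lossless.
Decomposition 3: common = {Room, Credits, Bldg}, closure = {Room, Credits, Bldg, Dept} → lossless.

Decomposition 1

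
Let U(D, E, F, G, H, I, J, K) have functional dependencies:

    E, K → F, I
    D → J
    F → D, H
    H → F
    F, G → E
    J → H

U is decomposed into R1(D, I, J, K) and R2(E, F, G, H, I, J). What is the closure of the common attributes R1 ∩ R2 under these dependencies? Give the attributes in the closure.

D, F, H, I, J

R1 ∩ R2 = {I, J}.
J → H applies, adding H
H → F applies, adding F
F → D, H applies, adding D
Closure: {D, F, H, I, J}.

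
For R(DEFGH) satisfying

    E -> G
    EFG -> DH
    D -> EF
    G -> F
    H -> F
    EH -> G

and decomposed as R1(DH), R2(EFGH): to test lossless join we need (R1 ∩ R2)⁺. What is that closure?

R1 ∩ R2 = {H}.
H → F applies, adding F
Closure: {FH}.

FH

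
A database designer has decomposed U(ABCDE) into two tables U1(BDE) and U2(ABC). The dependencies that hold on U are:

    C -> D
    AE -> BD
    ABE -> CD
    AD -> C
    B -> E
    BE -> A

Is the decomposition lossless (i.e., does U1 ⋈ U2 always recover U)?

Yes

Common attributes: U1 ∩ U2 = {B}.
Closure of {B}: B → E applies, adding E; BE → A applies, adding A; AE → BD applies, adding D; ABE → CD applies, adding C. So (B)⁺ = {ABCDE}.
This closure contains every attribute of U1, so U1 ∩ U2 → U1. The join is lossless.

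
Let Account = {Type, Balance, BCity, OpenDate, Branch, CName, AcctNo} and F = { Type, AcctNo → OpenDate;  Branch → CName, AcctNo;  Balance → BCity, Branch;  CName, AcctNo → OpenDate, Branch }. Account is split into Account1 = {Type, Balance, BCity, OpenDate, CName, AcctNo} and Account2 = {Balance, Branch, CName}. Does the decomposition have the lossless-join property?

Yes

Common attributes: Account1 ∩ Account2 = {Balance, CName}.
Closure of {Balance, CName}: Balance → BCity, Branch applies, adding BCity, Branch; Branch → CName, AcctNo applies, adding AcctNo; CName, AcctNo → OpenDate, Branch applies, adding OpenDate. So (Balance, CName)⁺ = {Balance, BCity, OpenDate, Branch, CName, AcctNo}.
This closure contains every attribute of Account2, so Account1 ∩ Account2 → Account2. The join is lossless.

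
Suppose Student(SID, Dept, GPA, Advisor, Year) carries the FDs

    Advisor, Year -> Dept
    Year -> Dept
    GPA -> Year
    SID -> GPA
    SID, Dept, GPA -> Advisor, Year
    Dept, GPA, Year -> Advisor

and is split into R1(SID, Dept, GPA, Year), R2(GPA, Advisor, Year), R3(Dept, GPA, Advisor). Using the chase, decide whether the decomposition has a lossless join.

Chase test. Columns are SID, Dept, GPA, Advisor, Year; row i has aⱼ where attribute j ∈ Ri, else bᵢⱼ.
Initial tableau (one row per fragment):
  row 1: a1 a2 a3 b14 a5
  row 2: b21 b22 a3 a4 a5
  row 3: b31 a2 a3 a4 b35
Rows 1 and 2 agree on Year; apply Year→Dept and equate their Dept entries.
Rows 1 and 3 agree on GPA; apply GPA→Year and equate their Year entries.
Rows 1 and 2 agree on Dept, GPA, Year; apply Dept, GPA, Year→Advisor and equate their Advisor entries.
Row 1 is now all distinguished symbols — the join is lossless.

Yes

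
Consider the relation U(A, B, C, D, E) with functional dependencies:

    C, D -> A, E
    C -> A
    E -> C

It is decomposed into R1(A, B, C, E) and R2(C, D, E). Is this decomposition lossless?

No

Common attributes: R1 ∩ R2 = {C, E}.
Closure of {C, E}: C → A applies, adding A. So (C, E)⁺ = {A, C, E}.
The closure contains neither all of R1 = {A, B, C, E} nor all of R2 = {C, D, E}, so the common attributes are not a superkey of either fragment. The join is lossy.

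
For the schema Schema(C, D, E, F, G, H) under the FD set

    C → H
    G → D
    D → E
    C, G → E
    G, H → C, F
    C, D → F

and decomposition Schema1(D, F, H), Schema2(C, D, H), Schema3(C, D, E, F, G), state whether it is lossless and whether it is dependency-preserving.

lossless but not dependency-preserving

Lossless test (chase): Rows 2 and 3 agree on C; apply C→H and equate their H entries. Rows 1 and 2 agree on D; apply D→E and equate their E entries. Rows 1 and 3 agree on D; apply D→E and equate their E entries. Rows 2 and 3 agree on C, D; apply C, D→F and equate their F entries. Row 3 is now all distinguished symbols — the join is lossless.
Dependency preservation: the restricted closure of {G, H} across the fragments never reaches {C, F}, so G, H → C, F cannot be enforced without a join — not preserved.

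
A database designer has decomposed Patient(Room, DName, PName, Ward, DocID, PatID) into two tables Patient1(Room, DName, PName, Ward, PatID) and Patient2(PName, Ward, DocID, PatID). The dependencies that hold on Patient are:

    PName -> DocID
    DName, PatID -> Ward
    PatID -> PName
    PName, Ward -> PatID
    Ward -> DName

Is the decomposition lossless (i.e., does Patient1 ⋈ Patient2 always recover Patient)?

Yes

Common attributes: Patient1 ∩ Patient2 = {PName, Ward, PatID}.
Closure of {PName, Ward, PatID}: PName → DocID applies, adding DocID; Ward → DName applies, adding DName. So (PName, Ward, PatID)⁺ = {DName, PName, Ward, DocID, PatID}.
This closure contains every attribute of Patient2, so Patient1 ∩ Patient2 → Patient2. The join is lossless.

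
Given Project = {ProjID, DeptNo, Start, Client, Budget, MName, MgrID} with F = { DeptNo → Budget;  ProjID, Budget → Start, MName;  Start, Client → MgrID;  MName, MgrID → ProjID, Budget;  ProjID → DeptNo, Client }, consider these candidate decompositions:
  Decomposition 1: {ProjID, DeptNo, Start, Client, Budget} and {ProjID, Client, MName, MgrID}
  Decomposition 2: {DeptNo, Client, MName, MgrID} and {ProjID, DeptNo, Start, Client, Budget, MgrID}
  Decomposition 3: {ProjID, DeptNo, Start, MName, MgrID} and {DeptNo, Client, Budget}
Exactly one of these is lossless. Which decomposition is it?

Decomposition 1

Decomposition 1: common = {ProjID, Client}, closure = {ProjID, DeptNo, Start, Client, Budget, MName, MgrID} → lossless.
Decomposition 2: common = {DeptNo, Client, MgrID}, closure = {DeptNo, Client, Budget, MgrID} → lossy.
Decomposition 3: common = {DeptNo}, closure = {DeptNo, Budget} → lossy.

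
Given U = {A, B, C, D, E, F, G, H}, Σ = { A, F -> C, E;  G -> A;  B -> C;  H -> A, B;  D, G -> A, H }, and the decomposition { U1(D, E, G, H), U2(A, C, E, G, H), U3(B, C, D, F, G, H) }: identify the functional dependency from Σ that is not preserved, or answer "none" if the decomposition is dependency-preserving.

Check A, F → C, E: no single fragment contains all of {A, C, E, F}, and the restricted closure of {A, F} across the fragments never reaches {C, E}.
G → A is preserved.
B → C is preserved.
H → A, B is preserved.
D, G → A, H is preserved.

A, F -> C, E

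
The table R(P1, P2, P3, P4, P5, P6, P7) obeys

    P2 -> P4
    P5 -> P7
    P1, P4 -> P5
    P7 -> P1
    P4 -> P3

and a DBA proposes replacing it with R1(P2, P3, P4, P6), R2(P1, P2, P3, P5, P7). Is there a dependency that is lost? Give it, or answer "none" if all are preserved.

Check P1, P4 → P5: no single fragment contains all of {P1, P4, P5}, and the restricted closure of {P1, P4} across the fragments never reaches {P5}.
P2 → P4 is preserved.
P5 → P7 is preserved.
P7 → P1 is preserved.
P4 → P3 is preserved.

P1, P4 -> P5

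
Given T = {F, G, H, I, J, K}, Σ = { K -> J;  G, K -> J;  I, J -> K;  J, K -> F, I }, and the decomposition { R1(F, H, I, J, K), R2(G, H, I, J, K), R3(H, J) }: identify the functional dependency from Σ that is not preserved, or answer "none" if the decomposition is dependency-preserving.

none

K → J lies within R1.
G, K → J lies within R2.
I, J → K lies within R1.
J, K → F, I lies within R1.
Every dependency is enforceable on the fragments, so the decomposition is dependency-preserving.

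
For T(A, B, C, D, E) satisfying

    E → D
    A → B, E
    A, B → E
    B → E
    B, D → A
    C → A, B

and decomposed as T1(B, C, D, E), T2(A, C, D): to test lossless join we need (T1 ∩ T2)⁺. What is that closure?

T1 ∩ T2 = {C, D}.
C → A, B applies, adding A, B
A → B, E applies, adding E
Closure: {A, B, C, D, E}.

A, B, C, D, E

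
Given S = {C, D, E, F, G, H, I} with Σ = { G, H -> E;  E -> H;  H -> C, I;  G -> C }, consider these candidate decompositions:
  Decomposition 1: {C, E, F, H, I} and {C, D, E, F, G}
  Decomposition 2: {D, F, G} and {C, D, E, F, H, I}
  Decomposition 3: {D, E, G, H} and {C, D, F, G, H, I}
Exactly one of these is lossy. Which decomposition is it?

Decomposition 1: common = {C, E, F}, closure = {C, E, F, H, I} → lossless.
Decomposition 2: common = {D, F}, closure = {D, F} → lossy.
Decomposition 3: common = {D, G, H}, closure = {C, D, E, G, H, I} → lossless.

Decomposition 2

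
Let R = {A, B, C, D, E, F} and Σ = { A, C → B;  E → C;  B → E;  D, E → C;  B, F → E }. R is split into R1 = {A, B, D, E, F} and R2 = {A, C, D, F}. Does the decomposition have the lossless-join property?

No

Common attributes: R1 ∩ R2 = {A, D, F}.
No dependency enlarges {A, D, F}, so (A, D, F)⁺ = {A, D, F}.
The closure contains neither all of R1 = {A, B, D, E, F} nor all of R2 = {A, C, D, F}, so the common attributes are not a superkey of either fragment. The join is lossy.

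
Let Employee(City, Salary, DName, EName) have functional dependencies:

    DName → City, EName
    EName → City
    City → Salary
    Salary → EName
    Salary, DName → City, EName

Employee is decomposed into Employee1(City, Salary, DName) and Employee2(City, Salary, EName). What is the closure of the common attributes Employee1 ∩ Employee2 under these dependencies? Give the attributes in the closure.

Employee1 ∩ Employee2 = {City, Salary}.
Salary → EName applies, adding EName
Closure: {City, Salary, EName}.

City, Salary, EName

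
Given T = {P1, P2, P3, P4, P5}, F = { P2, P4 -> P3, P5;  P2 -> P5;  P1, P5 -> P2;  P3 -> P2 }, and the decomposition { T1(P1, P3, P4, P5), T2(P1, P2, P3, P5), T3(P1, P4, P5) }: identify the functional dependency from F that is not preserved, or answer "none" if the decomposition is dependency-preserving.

P2, P4 -> P3, P5

Check P2, P4 → P3, P5: no single fragment contains all of {P2, P3, P4, P5}, and the restricted closure of {P2, P4} across the fragments never reaches {P3, P5}.
P2 → P5 is preserved.
P1, P5 → P2 is preserved.
P3 → P2 is preserved.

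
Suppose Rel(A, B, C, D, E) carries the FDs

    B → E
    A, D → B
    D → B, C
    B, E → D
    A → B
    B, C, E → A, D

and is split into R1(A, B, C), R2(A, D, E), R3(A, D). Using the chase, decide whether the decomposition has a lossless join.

Yes

Chase test. Columns are A, B, C, D, E; row i has aⱼ where attribute j ∈ Ri, else bᵢⱼ.
Initial tableau (one row per fragment):
  row 1: a1 a2 a3 b14 b15
  row 2: a1 b22 b23 a4 a5
  row 3: a1 b32 b33 a4 b35
Rows 2 and 3 agree on A, D; apply A, D→B and equate their B entries.
Rows 2 and 3 agree on D; apply D→B, C and equate their B, C entries.
Rows 1 and 2 agree on A; apply A→B and equate their B entries.
Rows 1 and 2 agree on B; apply B→E and equate their E entries.
Rows 1 and 3 agree on B; apply B→E and equate their E entries.
Rows 1 and 2 agree on B, E; apply B, E→D and equate their D entries.
Rows 1 and 2 agree on D; apply D→B, C and equate their B, C entries.
Row 1 is now all distinguished symbols — the join is lossless.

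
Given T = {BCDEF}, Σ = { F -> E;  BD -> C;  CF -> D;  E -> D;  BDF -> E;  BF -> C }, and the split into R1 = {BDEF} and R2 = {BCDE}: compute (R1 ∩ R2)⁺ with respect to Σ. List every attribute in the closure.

BCDE

R1 ∩ R2 = {BDE}.
BD → C applies, adding C
Closure: {BCDE}.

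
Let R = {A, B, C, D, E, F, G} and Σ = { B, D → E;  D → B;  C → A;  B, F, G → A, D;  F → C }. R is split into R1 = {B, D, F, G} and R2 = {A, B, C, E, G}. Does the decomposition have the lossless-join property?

Common attributes: R1 ∩ R2 = {B, G}.
No dependency enlarges {B, G}, so (B, G)⁺ = {B, G}.
The closure contains neither all of R1 = {B, D, F, G} nor all of R2 = {A, B, C, E, G}, so the common attributes are not a superkey of either fragment. The join is lossy.

No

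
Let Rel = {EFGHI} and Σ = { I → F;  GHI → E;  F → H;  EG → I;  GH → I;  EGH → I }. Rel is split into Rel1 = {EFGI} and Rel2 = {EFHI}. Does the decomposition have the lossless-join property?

Common attributes: Rel1 ∩ Rel2 = {EFI}.
Closure of {EFI}: F → H applies, adding H. So (EFI)⁺ = {EFHI}.
This closure contains every attribute of Rel2, so Rel1 ∩ Rel2 → Rel2. The join is lossless.

Yes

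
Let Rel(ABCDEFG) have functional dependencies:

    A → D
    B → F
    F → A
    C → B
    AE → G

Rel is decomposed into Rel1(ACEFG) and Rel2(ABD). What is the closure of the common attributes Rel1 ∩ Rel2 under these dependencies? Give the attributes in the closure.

Rel1 ∩ Rel2 = {A}.
A → D applies, adding D
Closure: {AD}.

AD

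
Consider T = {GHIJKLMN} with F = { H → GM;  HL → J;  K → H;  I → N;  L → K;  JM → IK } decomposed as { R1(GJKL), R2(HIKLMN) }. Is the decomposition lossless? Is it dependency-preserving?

Lossless test: (KL)⁺ = {GHIJKLMN}, which contains all of one fragment — lossless.
Dependency preservation: the restricted closure of {H} across the fragments never reaches {GM}, so H → GM cannot be enforced without a join — not preserved.

lossless but not dependency-preserving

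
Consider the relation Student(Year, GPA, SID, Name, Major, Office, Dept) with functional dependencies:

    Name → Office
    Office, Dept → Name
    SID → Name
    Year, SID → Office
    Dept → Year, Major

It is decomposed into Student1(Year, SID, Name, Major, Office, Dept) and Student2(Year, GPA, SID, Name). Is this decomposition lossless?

No

Common attributes: Student1 ∩ Student2 = {Year, SID, Name}.
Closure of {Year, SID, Name}: Name → Office applies, adding Office. So (Year, SID, Name)⁺ = {Year, SID, Name, Office}.
The closure contains neither all of Student1 = {Year, SID, Name, Major, Office, Dept} nor all of Student2 = {Year, GPA, SID, Name}, so the common attributes are not a superkey of either fragment. The join is lossy.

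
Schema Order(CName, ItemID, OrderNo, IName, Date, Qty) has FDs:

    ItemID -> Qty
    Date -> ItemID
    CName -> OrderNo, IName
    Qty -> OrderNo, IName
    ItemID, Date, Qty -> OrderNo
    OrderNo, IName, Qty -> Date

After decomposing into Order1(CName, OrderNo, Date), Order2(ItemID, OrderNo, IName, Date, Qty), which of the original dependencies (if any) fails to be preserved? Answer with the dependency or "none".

Check CName → OrderNo, IName: no single fragment contains all of {CName, OrderNo, IName}, and the restricted closure of {CName} across the fragments never reaches {OrderNo, IName}.
ItemID → Qty is preserved.
Date → ItemID is preserved.
Qty → OrderNo, IName is preserved.
ItemID, Date, Qty → OrderNo is preserved.
OrderNo, IName, Qty → Date is preserved.

CName -> OrderNo, IName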